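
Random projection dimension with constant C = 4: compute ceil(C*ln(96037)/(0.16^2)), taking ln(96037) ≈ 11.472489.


ln(96037) ≈ 11.472489.
eps^2 = 0.16^2 = 0.0256.
C*ln(N)/eps^2 ≈ 4*11.472489/0.0256 ≈ 1792.5764.
m = ceil(1792.5764) = 1793.

1793


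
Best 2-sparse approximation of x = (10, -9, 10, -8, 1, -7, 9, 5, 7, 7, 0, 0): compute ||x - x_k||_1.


Sorted |x_i| descending: [10, 10, 9, 9, 8, 7, 7, 7, 5, 1, 0, 0]
Keep top 2: [10, 10]
Tail entries: [9, 9, 8, 7, 7, 7, 5, 1, 0, 0]
L1 error = sum of tail = 53.

53


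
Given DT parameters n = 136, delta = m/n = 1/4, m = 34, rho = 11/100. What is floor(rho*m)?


m = 1/4*136 = 34.
rho = 11/100.
rho*m = 11/100*34 = 3.74.
k = floor(3.74) = 3.

3


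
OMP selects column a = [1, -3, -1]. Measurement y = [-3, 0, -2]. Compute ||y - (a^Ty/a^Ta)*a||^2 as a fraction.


a^T a = 11.
a^T y = -1.
coeff = -1/11 = -1/11.
||r||^2 = 142/11.

142/11


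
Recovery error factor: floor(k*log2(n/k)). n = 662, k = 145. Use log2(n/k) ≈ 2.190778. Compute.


log2(n/k) = log2(662/145) ≈ 2.190778.
k*log2(n/k) ≈ 145*2.190778 = 317.66281.
floor(317.66281) = 317.

317


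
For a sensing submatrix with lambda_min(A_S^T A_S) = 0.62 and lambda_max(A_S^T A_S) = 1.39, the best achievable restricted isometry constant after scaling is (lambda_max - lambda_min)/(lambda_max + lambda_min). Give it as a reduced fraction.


lambda_max - lambda_min = 1.39 - 0.62 = 0.77.
lambda_max + lambda_min = 1.39 + 0.62 = 2.01.
delta = 0.77/2.01 = 77/201.

77/201


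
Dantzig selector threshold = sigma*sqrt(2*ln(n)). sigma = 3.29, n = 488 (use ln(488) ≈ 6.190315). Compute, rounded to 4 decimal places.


ln(488) ≈ 6.190315.
2*ln(n) ≈ 12.38063.
sqrt(2*ln(n)) ≈ sqrt(12.38063) ≈ 3.518612.
threshold ≈ 3.29*3.518612 = 11.57623348 ≈ 11.5762.

11.5762


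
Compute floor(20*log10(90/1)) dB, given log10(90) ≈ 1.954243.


||x||/||e|| = 90/1 = 90.
log10(90) ≈ 1.954243.
20*log10(||x||/||e||) ≈ 20*1.954243 = 39.08486.
floor(39.08486) = 39.

39


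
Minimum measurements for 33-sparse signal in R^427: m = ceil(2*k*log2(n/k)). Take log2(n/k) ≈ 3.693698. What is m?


log2(n/k) = log2(427/33) ≈ 3.693698.
2*k*log2(n/k) ≈ 2*33*3.693698 = 243.784068.
m = ceil(243.784068) = 244.

244


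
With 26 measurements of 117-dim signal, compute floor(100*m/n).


100*m/n = 100*26/117 ≈ 22.2222.
floor = 22.

22


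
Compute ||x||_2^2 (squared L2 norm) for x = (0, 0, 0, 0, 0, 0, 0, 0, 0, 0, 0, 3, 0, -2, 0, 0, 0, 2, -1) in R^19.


Non-zero entries: [(11, 3), (13, -2), (17, 2), (18, -1)]
Squares: [9, 4, 4, 1]
||x||_2^2 = sum = 18.

18


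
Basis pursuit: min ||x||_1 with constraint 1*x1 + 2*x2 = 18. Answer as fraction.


Axis intercepts:
  x1 = 18, x2 = 0: L1 = 18
  x1 = 0, x2 = 9: L1 = 9
x* = (0, 9)
||x*||_1 = 9.

9


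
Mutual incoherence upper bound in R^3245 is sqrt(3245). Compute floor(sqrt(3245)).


56^2 = 3136 <= 3245 < 3249 = 57^2, so 56 <= sqrt(3245) < 57.
floor(sqrt(3245)) = 56.

56


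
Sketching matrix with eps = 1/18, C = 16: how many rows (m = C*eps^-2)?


1/eps = 18.
(1/eps)^2 = 324.
m = 16*324 = 5184.

5184


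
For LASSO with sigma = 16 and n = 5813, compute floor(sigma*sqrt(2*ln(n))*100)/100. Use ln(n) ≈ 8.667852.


ln(5813) ≈ 8.667852.
2*ln(n) ≈ 17.335704.
sqrt(2*ln(n)) ≈ sqrt(17.335704) ≈ 4.163617.
lambda ≈ 16*4.163617 = 66.617872.
floor(lambda*100)/100 = 66.61.

66.61


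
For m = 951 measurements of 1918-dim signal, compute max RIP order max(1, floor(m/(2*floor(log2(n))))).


floor(log2(1918)) = 10.
2*10 = 20.
m/(2*floor(log2(n))) = 951/20 ≈ 47.55.
floor = 47.
k = max(1, 47) = 47.

47


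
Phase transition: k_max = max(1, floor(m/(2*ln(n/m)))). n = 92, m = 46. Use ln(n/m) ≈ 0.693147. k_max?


n/m = 92/46 = 2.
ln(n/m) ≈ 0.693147.
2*ln(n/m) ≈ 1.386294.
m/(2*ln(n/m)) ≈ 46/1.386294 ≈ 33.182.
floor = 33.
k_max = max(1, 33) = 33.

33


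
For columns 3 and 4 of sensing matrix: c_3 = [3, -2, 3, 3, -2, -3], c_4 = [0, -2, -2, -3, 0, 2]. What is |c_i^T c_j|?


Inner product: 3*0 + -2*-2 + 3*-2 + 3*-3 + -2*0 + -3*2
Products: [0, 4, -6, -9, 0, -6]
Sum = -17.
|dot| = 17.

17


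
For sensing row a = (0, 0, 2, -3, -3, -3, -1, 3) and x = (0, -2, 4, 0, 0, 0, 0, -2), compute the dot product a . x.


Non-zero terms: ['0*-2', '2*4', '3*-2']
Products: [0, 8, -6]
y = sum = 2.

2


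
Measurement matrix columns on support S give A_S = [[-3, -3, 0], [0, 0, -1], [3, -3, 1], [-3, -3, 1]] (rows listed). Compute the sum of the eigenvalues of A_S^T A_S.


Sum of eigenvalues of A_S^T A_S = trace(A_S^T A_S) = sum of squared column norms of A_S.
A_S^T A_S diagonal: [27, 27, 3].
trace = 27 + 27 + 3 = 57.

57


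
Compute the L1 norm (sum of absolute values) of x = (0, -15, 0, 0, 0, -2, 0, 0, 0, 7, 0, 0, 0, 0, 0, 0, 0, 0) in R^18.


Non-zero entries: [(1, -15), (5, -2), (9, 7)]
Absolute values: [15, 2, 7]
||x||_1 = sum = 24.

24


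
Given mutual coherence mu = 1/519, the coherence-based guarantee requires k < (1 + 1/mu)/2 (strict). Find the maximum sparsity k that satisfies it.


1/mu = 519.
1 + 1/mu = 520.
(1 + 1/mu)/2 = 260 is an integer and the inequality is strict, so k_max = 260 - 1 = 259.

259


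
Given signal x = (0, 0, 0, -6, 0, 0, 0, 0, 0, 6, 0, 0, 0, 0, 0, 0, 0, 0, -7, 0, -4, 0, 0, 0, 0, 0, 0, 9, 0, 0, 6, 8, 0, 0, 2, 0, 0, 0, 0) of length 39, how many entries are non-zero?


Non-zero positions: [3, 9, 18, 20, 27, 30, 31, 34].
Sparsity = 8.

8


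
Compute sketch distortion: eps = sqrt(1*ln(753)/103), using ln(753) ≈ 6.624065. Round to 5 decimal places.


ln(753) ≈ 6.624065.
1*ln(N)/m ≈ 1*6.624065/103 ≈ 0.06431131.
eps = sqrt(0.06431131) ≈ 0.2535967 ≈ 0.25360.

0.25360


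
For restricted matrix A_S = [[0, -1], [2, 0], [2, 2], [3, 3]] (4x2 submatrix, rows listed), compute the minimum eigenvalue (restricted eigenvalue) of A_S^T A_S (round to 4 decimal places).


A_S^T A_S = [[17, 13], [13, 14]].
trace = 31.
det = 69.
disc = trace^2 - 4*det = 961 - 4*69 = 685.
sqrt(685) ≈ 26.172505.
lam_min = (31 - sqrt(685))/2 ≈ (31 - 26.172505)/2 = 2.4137475 ≈ 2.4137.

2.4137


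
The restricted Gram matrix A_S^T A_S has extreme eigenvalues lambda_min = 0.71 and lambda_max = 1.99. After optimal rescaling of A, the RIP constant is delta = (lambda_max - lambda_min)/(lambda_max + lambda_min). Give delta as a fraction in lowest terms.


lambda_max - lambda_min = 1.99 - 0.71 = 1.28.
lambda_max + lambda_min = 1.99 + 0.71 = 2.70.
delta = 1.28/2.70 = 128/270 = 64/135.

64/135


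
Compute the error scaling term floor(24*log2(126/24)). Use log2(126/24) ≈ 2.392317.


log2(n/k) = log2(126/24) ≈ 2.392317.
k*log2(n/k) ≈ 24*2.392317 = 57.415608.
floor(57.415608) = 57.

57


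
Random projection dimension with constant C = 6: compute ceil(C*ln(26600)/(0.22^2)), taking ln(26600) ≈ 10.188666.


ln(26600) ≈ 10.188666.
eps^2 = 0.22^2 = 0.0484.
C*ln(N)/eps^2 ≈ 6*10.188666/0.0484 ≈ 1263.0578.
m = ceil(1263.0578) = 1264.

1264


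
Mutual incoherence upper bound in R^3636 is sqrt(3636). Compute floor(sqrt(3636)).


60^2 = 3600 <= 3636 < 3721 = 61^2, so 60 <= sqrt(3636) < 61.
floor(sqrt(3636)) = 60.

60


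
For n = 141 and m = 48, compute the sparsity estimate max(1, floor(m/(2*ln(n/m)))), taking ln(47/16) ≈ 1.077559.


n/m = 141/48 = 47/16.
ln(n/m) ≈ 1.077559.
2*ln(n/m) ≈ 2.155118.
m/(2*ln(n/m)) ≈ 48/2.155118 ≈ 22.2726.
floor = 22.
k_max = max(1, 22) = 22.

22


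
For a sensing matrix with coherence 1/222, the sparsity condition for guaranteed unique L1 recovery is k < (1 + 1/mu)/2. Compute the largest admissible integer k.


1/mu = 222.
1 + 1/mu = 223.
(1 + 1/mu)/2 = 111.5 is not an integer, so k_max = floor(111.5) = 111.

111


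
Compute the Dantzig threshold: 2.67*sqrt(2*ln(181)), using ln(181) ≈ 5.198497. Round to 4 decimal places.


ln(181) ≈ 5.198497.
2*ln(n) ≈ 10.396994.
sqrt(2*ln(n)) ≈ sqrt(10.396994) ≈ 3.224437.
threshold ≈ 2.67*3.224437 = 8.60924679 ≈ 8.6092.

8.6092


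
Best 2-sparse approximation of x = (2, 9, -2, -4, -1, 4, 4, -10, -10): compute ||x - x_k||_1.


Sorted |x_i| descending: [10, 10, 9, 4, 4, 4, 2, 2, 1]
Keep top 2: [10, 10]
Tail entries: [9, 4, 4, 4, 2, 2, 1]
L1 error = sum of tail = 26.

26


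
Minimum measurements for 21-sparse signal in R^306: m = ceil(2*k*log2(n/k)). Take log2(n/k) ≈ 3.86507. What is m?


log2(n/k) = log2(306/21) ≈ 3.86507.
2*k*log2(n/k) ≈ 2*21*3.86507 = 162.33294.
m = ceil(162.33294) = 163.

163


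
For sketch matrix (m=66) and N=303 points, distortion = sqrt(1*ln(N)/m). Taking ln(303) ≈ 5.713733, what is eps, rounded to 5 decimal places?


ln(303) ≈ 5.713733.
1*ln(N)/m ≈ 1*5.713733/66 ≈ 0.08657171.
eps = sqrt(0.08657171) ≈ 0.2942307 ≈ 0.29423.

0.29423


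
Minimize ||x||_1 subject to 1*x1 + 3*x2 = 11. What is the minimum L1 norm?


Axis intercepts:
  x1 = 11, x2 = 0: L1 = 11
  x1 = 0, x2 = 11/3: L1 = 11/3
x* = (0, 11/3)
||x*||_1 = 11/3.

11/3


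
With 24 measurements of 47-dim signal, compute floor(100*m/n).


100*m/n = 100*24/47 ≈ 51.0638.
floor = 51.

51


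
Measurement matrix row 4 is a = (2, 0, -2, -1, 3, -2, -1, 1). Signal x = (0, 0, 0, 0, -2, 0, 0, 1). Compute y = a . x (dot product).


Non-zero terms: ['3*-2', '1*1']
Products: [-6, 1]
y = sum = -5.

-5


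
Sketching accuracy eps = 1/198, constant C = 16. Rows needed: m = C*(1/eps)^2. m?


1/eps = 198.
(1/eps)^2 = 39204.
m = 16*39204 = 627264.

627264


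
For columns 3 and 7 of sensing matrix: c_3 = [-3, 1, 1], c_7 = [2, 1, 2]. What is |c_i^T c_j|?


Inner product: -3*2 + 1*1 + 1*2
Products: [-6, 1, 2]
Sum = -3.
|dot| = 3.

3


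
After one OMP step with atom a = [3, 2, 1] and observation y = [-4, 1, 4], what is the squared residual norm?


a^T a = 14.
a^T y = -6.
coeff = -6/14 = -3/7.
||r||^2 = 213/7.

213/7


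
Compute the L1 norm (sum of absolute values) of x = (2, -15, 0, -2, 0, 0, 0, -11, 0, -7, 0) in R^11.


Non-zero entries: [(0, 2), (1, -15), (3, -2), (7, -11), (9, -7)]
Absolute values: [2, 15, 2, 11, 7]
||x||_1 = sum = 37.

37


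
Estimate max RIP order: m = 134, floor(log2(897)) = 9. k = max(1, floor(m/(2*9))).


floor(log2(897)) = 9.
2*9 = 18.
m/(2*floor(log2(n))) = 134/18 ≈ 7.4444.
floor = 7.
k = max(1, 7) = 7.

7


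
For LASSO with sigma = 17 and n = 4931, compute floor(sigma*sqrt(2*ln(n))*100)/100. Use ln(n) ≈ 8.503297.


ln(4931) ≈ 8.503297.
2*ln(n) ≈ 17.006594.
sqrt(2*ln(n)) ≈ sqrt(17.006594) ≈ 4.123905.
lambda ≈ 17*4.123905 = 70.106385.
floor(lambda*100)/100 = 70.10.

70.10


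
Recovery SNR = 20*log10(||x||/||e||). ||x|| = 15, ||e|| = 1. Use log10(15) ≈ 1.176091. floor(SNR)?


||x||/||e|| = 15/1 = 15.
log10(15) ≈ 1.176091.
20*log10(||x||/||e||) ≈ 20*1.176091 = 23.52182.
floor(23.52182) = 23.

23


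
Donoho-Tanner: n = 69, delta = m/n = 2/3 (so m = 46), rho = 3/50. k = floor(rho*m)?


m = 2/3*69 = 46.
rho = 3/50.
rho*m = 3/50*46 = 2.76.
k = floor(2.76) = 2.

2


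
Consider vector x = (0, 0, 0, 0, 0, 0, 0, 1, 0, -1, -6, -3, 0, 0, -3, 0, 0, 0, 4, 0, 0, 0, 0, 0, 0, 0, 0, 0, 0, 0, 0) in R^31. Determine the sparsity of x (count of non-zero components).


Non-zero positions: [7, 9, 10, 11, 14, 18].
Sparsity = 6.

6


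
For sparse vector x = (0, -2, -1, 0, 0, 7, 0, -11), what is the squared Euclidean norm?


Non-zero entries: [(1, -2), (2, -1), (5, 7), (7, -11)]
Squares: [4, 1, 49, 121]
||x||_2^2 = sum = 175.

175


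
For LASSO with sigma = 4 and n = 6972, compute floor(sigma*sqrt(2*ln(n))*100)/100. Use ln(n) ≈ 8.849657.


ln(6972) ≈ 8.849657.
2*ln(n) ≈ 17.699314.
sqrt(2*ln(n)) ≈ sqrt(17.699314) ≈ 4.207055.
lambda ≈ 4*4.207055 = 16.82822.
floor(lambda*100)/100 = 16.82.

16.82


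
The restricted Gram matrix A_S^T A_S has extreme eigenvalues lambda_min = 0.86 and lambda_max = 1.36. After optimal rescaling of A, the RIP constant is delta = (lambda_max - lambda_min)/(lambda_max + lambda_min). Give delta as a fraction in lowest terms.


lambda_max - lambda_min = 1.36 - 0.86 = 0.50.
lambda_max + lambda_min = 1.36 + 0.86 = 2.22.
delta = 0.50/2.22 = 50/222 = 25/111.

25/111


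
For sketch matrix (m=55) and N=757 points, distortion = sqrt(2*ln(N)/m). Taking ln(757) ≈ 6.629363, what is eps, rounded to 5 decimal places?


ln(757) ≈ 6.629363.
2*ln(N)/m ≈ 2*6.629363/55 ≈ 0.24106775.
eps = sqrt(0.24106775) ≈ 0.4909865 ≈ 0.49099.

0.49099


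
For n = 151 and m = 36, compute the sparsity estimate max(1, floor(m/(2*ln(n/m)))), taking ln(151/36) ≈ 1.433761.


n/m = 151/36.
ln(n/m) ≈ 1.433761.
2*ln(n/m) ≈ 2.867522.
m/(2*ln(n/m)) ≈ 36/2.867522 ≈ 12.5544.
floor = 12.
k_max = max(1, 12) = 12.

12


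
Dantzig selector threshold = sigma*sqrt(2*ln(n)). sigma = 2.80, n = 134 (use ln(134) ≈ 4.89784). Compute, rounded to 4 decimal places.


ln(134) ≈ 4.89784.
2*ln(n) ≈ 9.79568.
sqrt(2*ln(n)) ≈ sqrt(9.79568) ≈ 3.129805.
threshold ≈ 2.80*3.129805 = 8.763454 ≈ 8.7635.

8.7635


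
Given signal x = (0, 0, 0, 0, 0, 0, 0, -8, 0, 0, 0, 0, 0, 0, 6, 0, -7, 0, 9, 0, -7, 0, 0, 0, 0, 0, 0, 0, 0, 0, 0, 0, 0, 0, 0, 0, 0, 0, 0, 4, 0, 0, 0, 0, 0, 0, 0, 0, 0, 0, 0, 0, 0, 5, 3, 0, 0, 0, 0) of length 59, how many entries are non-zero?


Non-zero positions: [7, 14, 16, 18, 20, 39, 53, 54].
Sparsity = 8.

8


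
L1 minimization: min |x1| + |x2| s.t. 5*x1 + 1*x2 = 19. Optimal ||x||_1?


Axis intercepts:
  x1 = 19/5, x2 = 0: L1 = 19/5
  x1 = 0, x2 = 19: L1 = 19
x* = (19/5, 0)
||x*||_1 = 19/5.

19/5


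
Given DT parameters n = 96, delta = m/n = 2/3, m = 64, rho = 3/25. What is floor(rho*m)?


m = 2/3*96 = 64.
rho = 3/25.
rho*m = 3/25*64 = 7.68.
k = floor(7.68) = 7.

7


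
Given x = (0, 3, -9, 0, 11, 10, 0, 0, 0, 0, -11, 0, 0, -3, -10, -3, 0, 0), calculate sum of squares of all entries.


Non-zero entries: [(1, 3), (2, -9), (4, 11), (5, 10), (10, -11), (13, -3), (14, -10), (15, -3)]
Squares: [9, 81, 121, 100, 121, 9, 100, 9]
||x||_2^2 = sum = 550.

550


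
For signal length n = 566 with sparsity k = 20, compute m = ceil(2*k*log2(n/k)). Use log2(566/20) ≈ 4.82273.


log2(n/k) = log2(566/20) ≈ 4.82273.
2*k*log2(n/k) ≈ 2*20*4.82273 = 192.9092.
m = ceil(192.9092) = 193.

193


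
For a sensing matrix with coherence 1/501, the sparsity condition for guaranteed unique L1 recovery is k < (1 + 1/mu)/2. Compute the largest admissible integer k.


1/mu = 501.
1 + 1/mu = 502.
(1 + 1/mu)/2 = 251 is an integer and the inequality is strict, so k_max = 251 - 1 = 250.

250


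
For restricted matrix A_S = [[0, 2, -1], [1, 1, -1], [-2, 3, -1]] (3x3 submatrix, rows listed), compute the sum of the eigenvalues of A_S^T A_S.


Sum of eigenvalues of A_S^T A_S = trace(A_S^T A_S) = sum of squared column norms of A_S.
A_S^T A_S diagonal: [5, 14, 3].
trace = 5 + 14 + 3 = 22.

22


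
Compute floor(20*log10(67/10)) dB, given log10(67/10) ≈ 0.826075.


||x||/||e|| = 67/10.
log10(67/10) ≈ 0.826075.
20*log10(||x||/||e||) ≈ 20*0.826075 = 16.5215.
floor(16.5215) = 16.

16


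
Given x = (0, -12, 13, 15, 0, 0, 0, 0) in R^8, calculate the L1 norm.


Non-zero entries: [(1, -12), (2, 13), (3, 15)]
Absolute values: [12, 13, 15]
||x||_1 = sum = 40.

40


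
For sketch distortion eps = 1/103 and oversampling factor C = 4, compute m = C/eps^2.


1/eps = 103.
(1/eps)^2 = 10609.
m = 4*10609 = 42436.

42436


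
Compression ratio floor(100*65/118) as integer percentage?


100*m/n = 100*65/118 ≈ 55.0847.
floor = 55.

55


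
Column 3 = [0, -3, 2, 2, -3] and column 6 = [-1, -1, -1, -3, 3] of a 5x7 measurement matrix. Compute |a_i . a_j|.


Inner product: 0*-1 + -3*-1 + 2*-1 + 2*-3 + -3*3
Products: [0, 3, -2, -6, -9]
Sum = -14.
|dot| = 14.

14


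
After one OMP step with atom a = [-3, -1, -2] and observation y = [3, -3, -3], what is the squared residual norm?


a^T a = 14.
a^T y = 0.
coeff = 0/14 = 0.
||r||^2 = 27.

27


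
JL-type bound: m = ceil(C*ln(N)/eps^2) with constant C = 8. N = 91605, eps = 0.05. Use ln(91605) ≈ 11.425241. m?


ln(91605) ≈ 11.425241.
eps^2 = 0.05^2 = 0.0025.
C*ln(N)/eps^2 ≈ 8*11.425241/0.0025 ≈ 36560.7712.
m = ceil(36560.7712) = 36561.

36561


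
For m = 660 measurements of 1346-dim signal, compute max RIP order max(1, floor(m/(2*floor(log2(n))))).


floor(log2(1346)) = 10.
2*10 = 20.
m/(2*floor(log2(n))) = 660/20 ≈ 33.0.
floor = 33.
k = max(1, 33) = 33.

33


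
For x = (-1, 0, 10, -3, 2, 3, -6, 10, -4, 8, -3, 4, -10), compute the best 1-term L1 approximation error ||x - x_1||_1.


Sorted |x_i| descending: [10, 10, 10, 8, 6, 4, 4, 3, 3, 3, 2, 1, 0]
Keep top 1: [10]
Tail entries: [10, 10, 8, 6, 4, 4, 3, 3, 3, 2, 1, 0]
L1 error = sum of tail = 54.

54


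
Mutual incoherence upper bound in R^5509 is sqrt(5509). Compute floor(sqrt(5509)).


74^2 = 5476 <= 5509 < 5625 = 75^2, so 74 <= sqrt(5509) < 75.
floor(sqrt(5509)) = 74.

74


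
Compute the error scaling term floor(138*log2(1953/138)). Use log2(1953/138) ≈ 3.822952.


log2(n/k) = log2(1953/138) ≈ 3.822952.
k*log2(n/k) ≈ 138*3.822952 = 527.567376.
floor(527.567376) = 527.

527


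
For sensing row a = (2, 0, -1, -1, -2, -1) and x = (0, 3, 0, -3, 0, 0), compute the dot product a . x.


Non-zero terms: ['0*3', '-1*-3']
Products: [0, 3]
y = sum = 3.

3


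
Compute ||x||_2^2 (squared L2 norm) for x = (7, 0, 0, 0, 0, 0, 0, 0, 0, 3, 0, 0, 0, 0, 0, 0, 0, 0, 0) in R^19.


Non-zero entries: [(0, 7), (9, 3)]
Squares: [49, 9]
||x||_2^2 = sum = 58.

58


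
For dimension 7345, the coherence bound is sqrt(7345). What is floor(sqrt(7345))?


85^2 = 7225 <= 7345 < 7396 = 86^2, so 85 <= sqrt(7345) < 86.
floor(sqrt(7345)) = 85.

85


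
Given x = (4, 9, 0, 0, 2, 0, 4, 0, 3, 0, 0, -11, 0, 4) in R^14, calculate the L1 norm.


Non-zero entries: [(0, 4), (1, 9), (4, 2), (6, 4), (8, 3), (11, -11), (13, 4)]
Absolute values: [4, 9, 2, 4, 3, 11, 4]
||x||_1 = sum = 37.

37


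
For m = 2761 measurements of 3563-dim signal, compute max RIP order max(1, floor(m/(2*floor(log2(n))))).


floor(log2(3563)) = 11.
2*11 = 22.
m/(2*floor(log2(n))) = 2761/22 ≈ 125.5.
floor = 125.
k = max(1, 125) = 125.

125


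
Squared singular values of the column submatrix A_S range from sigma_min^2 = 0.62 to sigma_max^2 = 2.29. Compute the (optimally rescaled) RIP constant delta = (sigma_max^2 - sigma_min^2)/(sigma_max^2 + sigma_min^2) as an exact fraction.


lambda_max - lambda_min = 2.29 - 0.62 = 1.67.
lambda_max + lambda_min = 2.29 + 0.62 = 2.91.
delta = 1.67/2.91 = 167/291.

167/291


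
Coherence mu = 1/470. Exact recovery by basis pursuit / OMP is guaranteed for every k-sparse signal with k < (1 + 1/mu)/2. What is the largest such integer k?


1/mu = 470.
1 + 1/mu = 471.
(1 + 1/mu)/2 = 235.5 is not an integer, so k_max = floor(235.5) = 235.

235


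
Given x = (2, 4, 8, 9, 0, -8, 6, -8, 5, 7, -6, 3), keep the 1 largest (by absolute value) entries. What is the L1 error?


Sorted |x_i| descending: [9, 8, 8, 8, 7, 6, 6, 5, 4, 3, 2, 0]
Keep top 1: [9]
Tail entries: [8, 8, 8, 7, 6, 6, 5, 4, 3, 2, 0]
L1 error = sum of tail = 57.

57


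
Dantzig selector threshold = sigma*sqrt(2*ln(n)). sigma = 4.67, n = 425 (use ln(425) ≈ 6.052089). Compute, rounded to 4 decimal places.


ln(425) ≈ 6.052089.
2*ln(n) ≈ 12.104178.
sqrt(2*ln(n)) ≈ sqrt(12.104178) ≈ 3.479106.
threshold ≈ 4.67*3.479106 = 16.24742502 ≈ 16.2474.

16.2474


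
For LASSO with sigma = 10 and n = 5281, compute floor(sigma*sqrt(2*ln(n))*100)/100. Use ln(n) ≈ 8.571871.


ln(5281) ≈ 8.571871.
2*ln(n) ≈ 17.143742.
sqrt(2*ln(n)) ≈ sqrt(17.143742) ≈ 4.1405.
lambda ≈ 10*4.1405 = 41.405.
floor(lambda*100)/100 = 41.40.

41.40


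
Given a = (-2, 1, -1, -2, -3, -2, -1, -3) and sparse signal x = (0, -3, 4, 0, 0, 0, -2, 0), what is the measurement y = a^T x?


Non-zero terms: ['1*-3', '-1*4', '-1*-2']
Products: [-3, -4, 2]
y = sum = -5.

-5


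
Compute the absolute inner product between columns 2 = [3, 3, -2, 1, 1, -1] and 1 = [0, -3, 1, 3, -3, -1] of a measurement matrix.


Inner product: 3*0 + 3*-3 + -2*1 + 1*3 + 1*-3 + -1*-1
Products: [0, -9, -2, 3, -3, 1]
Sum = -10.
|dot| = 10.

10


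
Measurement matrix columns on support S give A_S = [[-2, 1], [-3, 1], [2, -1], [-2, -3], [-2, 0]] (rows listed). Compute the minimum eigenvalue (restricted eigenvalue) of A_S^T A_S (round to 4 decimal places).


A_S^T A_S = [[25, -1], [-1, 12]].
trace = 37.
det = 299.
disc = trace^2 - 4*det = 1369 - 4*299 = 173.
sqrt(173) ≈ 13.152946.
lam_min = (37 - sqrt(173))/2 ≈ (37 - 13.152946)/2 = 11.923527 ≈ 11.9235.

11.9235


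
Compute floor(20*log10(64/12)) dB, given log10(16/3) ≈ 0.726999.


||x||/||e|| = 64/12 = 16/3.
log10(16/3) ≈ 0.726999.
20*log10(||x||/||e||) ≈ 20*0.726999 = 14.53998.
floor(14.53998) = 14.

14


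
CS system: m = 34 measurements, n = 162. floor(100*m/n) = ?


100*m/n = 100*34/162 ≈ 20.9877.
floor = 20.

20


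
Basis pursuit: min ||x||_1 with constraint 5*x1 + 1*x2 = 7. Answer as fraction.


Axis intercepts:
  x1 = 7/5, x2 = 0: L1 = 7/5
  x1 = 0, x2 = 7: L1 = 7
x* = (7/5, 0)
||x*||_1 = 7/5.

7/5


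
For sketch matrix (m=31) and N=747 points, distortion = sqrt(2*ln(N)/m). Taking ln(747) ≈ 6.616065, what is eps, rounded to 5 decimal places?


ln(747) ≈ 6.616065.
2*ln(N)/m ≈ 2*6.616065/31 ≈ 0.4268429.
eps = sqrt(0.4268429) ≈ 0.6533322 ≈ 0.65333.

0.65333


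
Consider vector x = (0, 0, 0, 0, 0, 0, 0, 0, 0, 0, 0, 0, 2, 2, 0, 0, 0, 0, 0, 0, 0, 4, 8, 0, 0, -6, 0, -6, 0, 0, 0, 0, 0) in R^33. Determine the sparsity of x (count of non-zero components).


Non-zero positions: [12, 13, 21, 22, 25, 27].
Sparsity = 6.

6


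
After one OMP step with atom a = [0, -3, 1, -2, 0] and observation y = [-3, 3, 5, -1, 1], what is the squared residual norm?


a^T a = 14.
a^T y = -2.
coeff = -2/14 = -1/7.
||r||^2 = 313/7.

313/7


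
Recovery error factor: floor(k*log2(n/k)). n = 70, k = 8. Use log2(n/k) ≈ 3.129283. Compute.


log2(n/k) = log2(70/8) ≈ 3.129283.
k*log2(n/k) ≈ 8*3.129283 = 25.034264.
floor(25.034264) = 25.

25


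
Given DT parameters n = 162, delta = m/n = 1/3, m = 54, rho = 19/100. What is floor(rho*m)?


m = 1/3*162 = 54.
rho = 19/100.
rho*m = 19/100*54 = 10.26.
k = floor(10.26) = 10.

10


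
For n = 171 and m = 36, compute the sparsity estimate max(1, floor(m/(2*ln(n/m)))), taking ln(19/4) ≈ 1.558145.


n/m = 171/36 = 19/4.
ln(n/m) ≈ 1.558145.
2*ln(n/m) ≈ 3.11629.
m/(2*ln(n/m)) ≈ 36/3.11629 ≈ 11.5522.
floor = 11.
k_max = max(1, 11) = 11.

11


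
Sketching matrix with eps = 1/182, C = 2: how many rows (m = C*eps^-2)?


1/eps = 182.
(1/eps)^2 = 33124.
m = 2*33124 = 66248.

66248


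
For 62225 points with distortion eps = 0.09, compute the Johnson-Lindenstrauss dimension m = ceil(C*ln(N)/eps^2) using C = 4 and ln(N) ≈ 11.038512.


ln(62225) ≈ 11.038512.
eps^2 = 0.09^2 = 0.0081.
C*ln(N)/eps^2 ≈ 4*11.038512/0.0081 ≈ 5451.117.
m = ceil(5451.117) = 5452.

5452


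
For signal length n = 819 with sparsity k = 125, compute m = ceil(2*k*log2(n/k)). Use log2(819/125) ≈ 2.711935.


log2(n/k) = log2(819/125) ≈ 2.711935.
2*k*log2(n/k) ≈ 2*125*2.711935 = 677.98375.
m = ceil(677.98375) = 678.

678


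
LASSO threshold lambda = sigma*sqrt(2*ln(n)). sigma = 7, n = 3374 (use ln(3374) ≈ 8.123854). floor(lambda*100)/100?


ln(3374) ≈ 8.123854.
2*ln(n) ≈ 16.247708.
sqrt(2*ln(n)) ≈ sqrt(16.247708) ≈ 4.030845.
lambda ≈ 7*4.030845 = 28.215915.
floor(lambda*100)/100 = 28.21.

28.21


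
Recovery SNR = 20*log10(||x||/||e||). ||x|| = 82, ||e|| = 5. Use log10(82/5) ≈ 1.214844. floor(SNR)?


||x||/||e|| = 82/5.
log10(82/5) ≈ 1.214844.
20*log10(||x||/||e||) ≈ 20*1.214844 = 24.29688.
floor(24.29688) = 24.

24


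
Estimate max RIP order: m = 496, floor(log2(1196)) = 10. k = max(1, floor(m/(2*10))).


floor(log2(1196)) = 10.
2*10 = 20.
m/(2*floor(log2(n))) = 496/20 ≈ 24.8.
floor = 24.
k = max(1, 24) = 24.

24


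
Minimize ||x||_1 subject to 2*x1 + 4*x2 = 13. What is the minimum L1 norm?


Axis intercepts:
  x1 = 13/2, x2 = 0: L1 = 13/2
  x1 = 0, x2 = 13/4: L1 = 13/4
x* = (0, 13/4)
||x*||_1 = 13/4.

13/4


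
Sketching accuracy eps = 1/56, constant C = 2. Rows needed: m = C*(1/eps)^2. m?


1/eps = 56.
(1/eps)^2 = 3136.
m = 2*3136 = 6272.

6272


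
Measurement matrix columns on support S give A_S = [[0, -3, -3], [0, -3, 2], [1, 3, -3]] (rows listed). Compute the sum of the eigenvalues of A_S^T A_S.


Sum of eigenvalues of A_S^T A_S = trace(A_S^T A_S) = sum of squared column norms of A_S.
A_S^T A_S diagonal: [1, 27, 22].
trace = 1 + 27 + 22 = 50.

50


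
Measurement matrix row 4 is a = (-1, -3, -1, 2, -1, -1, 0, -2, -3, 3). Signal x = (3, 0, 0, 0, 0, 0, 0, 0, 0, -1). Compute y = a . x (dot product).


Non-zero terms: ['-1*3', '3*-1']
Products: [-3, -3]
y = sum = -6.

-6


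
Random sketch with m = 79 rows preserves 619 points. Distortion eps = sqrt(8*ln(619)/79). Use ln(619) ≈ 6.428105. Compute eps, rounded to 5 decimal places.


ln(619) ≈ 6.428105.
8*ln(N)/m ≈ 8*6.428105/79 ≈ 0.65094734.
eps = sqrt(0.65094734) ≈ 0.8068131 ≈ 0.80681.

0.80681


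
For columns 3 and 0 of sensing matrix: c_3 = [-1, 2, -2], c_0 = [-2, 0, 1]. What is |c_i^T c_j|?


Inner product: -1*-2 + 2*0 + -2*1
Products: [2, 0, -2]
Sum = 0.
|dot| = 0.

0


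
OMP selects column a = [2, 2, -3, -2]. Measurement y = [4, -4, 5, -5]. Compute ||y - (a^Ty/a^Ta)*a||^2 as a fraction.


a^T a = 21.
a^T y = -5.
coeff = -5/21 = -5/21.
||r||^2 = 1697/21.

1697/21


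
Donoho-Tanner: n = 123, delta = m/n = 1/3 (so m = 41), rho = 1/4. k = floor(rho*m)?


m = 1/3*123 = 41.
rho = 1/4.
rho*m = 1/4*41 = 10.25.
k = floor(10.25) = 10.

10


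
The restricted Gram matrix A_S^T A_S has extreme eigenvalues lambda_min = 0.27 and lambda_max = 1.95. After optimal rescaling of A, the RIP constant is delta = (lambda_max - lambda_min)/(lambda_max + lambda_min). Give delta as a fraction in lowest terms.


lambda_max - lambda_min = 1.95 - 0.27 = 1.68.
lambda_max + lambda_min = 1.95 + 0.27 = 2.22.
delta = 1.68/2.22 = 168/222 = 28/37.

28/37


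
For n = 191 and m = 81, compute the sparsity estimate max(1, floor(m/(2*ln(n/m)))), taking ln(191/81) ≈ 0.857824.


n/m = 191/81.
ln(n/m) ≈ 0.857824.
2*ln(n/m) ≈ 1.715648.
m/(2*ln(n/m)) ≈ 81/1.715648 ≈ 47.2125.
floor = 47.
k_max = max(1, 47) = 47.

47


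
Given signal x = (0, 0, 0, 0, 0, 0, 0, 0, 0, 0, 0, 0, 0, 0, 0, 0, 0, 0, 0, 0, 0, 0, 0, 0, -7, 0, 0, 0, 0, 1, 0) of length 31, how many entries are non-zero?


Non-zero positions: [24, 29].
Sparsity = 2.

2


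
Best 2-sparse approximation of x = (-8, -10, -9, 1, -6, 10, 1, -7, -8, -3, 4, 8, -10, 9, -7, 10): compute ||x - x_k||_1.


Sorted |x_i| descending: [10, 10, 10, 10, 9, 9, 8, 8, 8, 7, 7, 6, 4, 3, 1, 1]
Keep top 2: [10, 10]
Tail entries: [10, 10, 9, 9, 8, 8, 8, 7, 7, 6, 4, 3, 1, 1]
L1 error = sum of tail = 91.

91


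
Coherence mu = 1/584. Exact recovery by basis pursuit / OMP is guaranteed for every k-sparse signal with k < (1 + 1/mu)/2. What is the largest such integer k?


1/mu = 584.
1 + 1/mu = 585.
(1 + 1/mu)/2 = 292.5 is not an integer, so k_max = floor(292.5) = 292.

292


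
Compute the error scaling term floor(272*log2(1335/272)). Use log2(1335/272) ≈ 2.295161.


log2(n/k) = log2(1335/272) ≈ 2.295161.
k*log2(n/k) ≈ 272*2.295161 = 624.283792.
floor(624.283792) = 624.

624


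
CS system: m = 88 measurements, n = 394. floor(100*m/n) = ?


100*m/n = 100*88/394 ≈ 22.335.
floor = 22.

22


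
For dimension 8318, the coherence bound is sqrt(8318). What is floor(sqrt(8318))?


91^2 = 8281 <= 8318 < 8464 = 92^2, so 91 <= sqrt(8318) < 92.
floor(sqrt(8318)) = 91.

91


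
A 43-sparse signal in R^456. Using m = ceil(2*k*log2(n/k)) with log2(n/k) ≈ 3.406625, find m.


log2(n/k) = log2(456/43) ≈ 3.406625.
2*k*log2(n/k) ≈ 2*43*3.406625 = 292.96975.
m = ceil(292.96975) = 293.

293


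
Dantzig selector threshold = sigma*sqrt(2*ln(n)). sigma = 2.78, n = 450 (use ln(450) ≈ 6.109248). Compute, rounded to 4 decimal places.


ln(450) ≈ 6.109248.
2*ln(n) ≈ 12.218496.
sqrt(2*ln(n)) ≈ sqrt(12.218496) ≈ 3.495497.
threshold ≈ 2.78*3.495497 = 9.71748166 ≈ 9.7175.

9.7175


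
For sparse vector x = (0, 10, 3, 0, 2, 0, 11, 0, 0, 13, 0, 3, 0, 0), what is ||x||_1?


Non-zero entries: [(1, 10), (2, 3), (4, 2), (6, 11), (9, 13), (11, 3)]
Absolute values: [10, 3, 2, 11, 13, 3]
||x||_1 = sum = 42.

42


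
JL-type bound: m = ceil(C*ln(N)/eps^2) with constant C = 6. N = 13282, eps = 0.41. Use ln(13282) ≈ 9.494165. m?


ln(13282) ≈ 9.494165.
eps^2 = 0.41^2 = 0.1681.
C*ln(N)/eps^2 ≈ 6*9.494165/0.1681 ≈ 338.8756.
m = ceil(338.8756) = 339.

339


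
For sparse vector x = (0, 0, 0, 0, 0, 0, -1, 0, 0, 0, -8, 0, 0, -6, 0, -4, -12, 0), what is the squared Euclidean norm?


Non-zero entries: [(6, -1), (10, -8), (13, -6), (15, -4), (16, -12)]
Squares: [1, 64, 36, 16, 144]
||x||_2^2 = sum = 261.

261


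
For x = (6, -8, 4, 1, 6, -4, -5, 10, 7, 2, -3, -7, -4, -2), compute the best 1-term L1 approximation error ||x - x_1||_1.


Sorted |x_i| descending: [10, 8, 7, 7, 6, 6, 5, 4, 4, 4, 3, 2, 2, 1]
Keep top 1: [10]
Tail entries: [8, 7, 7, 6, 6, 5, 4, 4, 4, 3, 2, 2, 1]
L1 error = sum of tail = 59.

59


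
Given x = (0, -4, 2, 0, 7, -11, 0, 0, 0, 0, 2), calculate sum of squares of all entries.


Non-zero entries: [(1, -4), (2, 2), (4, 7), (5, -11), (10, 2)]
Squares: [16, 4, 49, 121, 4]
||x||_2^2 = sum = 194.

194


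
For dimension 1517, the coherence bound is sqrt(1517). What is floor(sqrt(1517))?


38^2 = 1444 <= 1517 < 1521 = 39^2, so 38 <= sqrt(1517) < 39.
floor(sqrt(1517)) = 38.

38


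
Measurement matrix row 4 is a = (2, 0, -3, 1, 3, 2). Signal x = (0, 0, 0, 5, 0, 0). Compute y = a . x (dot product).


Non-zero terms: ['1*5']
Products: [5]
y = sum = 5.

5


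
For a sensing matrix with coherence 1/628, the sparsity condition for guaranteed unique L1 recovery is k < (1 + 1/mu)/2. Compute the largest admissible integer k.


1/mu = 628.
1 + 1/mu = 629.
(1 + 1/mu)/2 = 314.5 is not an integer, so k_max = floor(314.5) = 314.

314


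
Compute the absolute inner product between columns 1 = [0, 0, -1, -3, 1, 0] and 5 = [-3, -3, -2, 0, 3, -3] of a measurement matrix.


Inner product: 0*-3 + 0*-3 + -1*-2 + -3*0 + 1*3 + 0*-3
Products: [0, 0, 2, 0, 3, 0]
Sum = 5.
|dot| = 5.

5


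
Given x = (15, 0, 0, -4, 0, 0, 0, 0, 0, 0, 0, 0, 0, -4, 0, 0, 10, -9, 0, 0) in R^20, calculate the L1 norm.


Non-zero entries: [(0, 15), (3, -4), (13, -4), (16, 10), (17, -9)]
Absolute values: [15, 4, 4, 10, 9]
||x||_1 = sum = 42.

42


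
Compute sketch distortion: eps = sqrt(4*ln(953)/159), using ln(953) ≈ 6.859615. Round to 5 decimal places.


ln(953) ≈ 6.859615.
4*ln(N)/m ≈ 4*6.859615/159 ≈ 0.17256893.
eps = sqrt(0.17256893) ≈ 0.4154142 ≈ 0.41541.

0.41541


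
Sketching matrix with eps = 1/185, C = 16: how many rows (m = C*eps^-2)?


1/eps = 185.
(1/eps)^2 = 34225.
m = 16*34225 = 547600.

547600


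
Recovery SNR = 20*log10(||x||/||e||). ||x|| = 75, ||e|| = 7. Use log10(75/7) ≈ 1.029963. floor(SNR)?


||x||/||e|| = 75/7.
log10(75/7) ≈ 1.029963.
20*log10(||x||/||e||) ≈ 20*1.029963 = 20.59926.
floor(20.59926) = 20.

20


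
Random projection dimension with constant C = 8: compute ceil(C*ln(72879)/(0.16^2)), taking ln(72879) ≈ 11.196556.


ln(72879) ≈ 11.196556.
eps^2 = 0.16^2 = 0.0256.
C*ln(N)/eps^2 ≈ 8*11.196556/0.0256 ≈ 3498.9237.
m = ceil(3498.9237) = 3499.

3499


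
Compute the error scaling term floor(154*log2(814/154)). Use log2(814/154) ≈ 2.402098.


log2(n/k) = log2(814/154) ≈ 2.402098.
k*log2(n/k) ≈ 154*2.402098 = 369.923092.
floor(369.923092) = 369.

369


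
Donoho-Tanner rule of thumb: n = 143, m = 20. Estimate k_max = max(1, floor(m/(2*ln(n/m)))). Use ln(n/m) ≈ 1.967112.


n/m = 143/20.
ln(n/m) ≈ 1.967112.
2*ln(n/m) ≈ 3.934224.
m/(2*ln(n/m)) ≈ 20/3.934224 ≈ 5.0836.
floor = 5.
k_max = max(1, 5) = 5.

5


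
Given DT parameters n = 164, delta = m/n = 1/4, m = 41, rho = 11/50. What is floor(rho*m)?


m = 1/4*164 = 41.
rho = 11/50.
rho*m = 11/50*41 = 9.02.
k = floor(9.02) = 9.

9


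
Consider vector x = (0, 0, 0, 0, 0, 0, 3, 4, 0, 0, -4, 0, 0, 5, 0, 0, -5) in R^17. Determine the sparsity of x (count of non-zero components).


Non-zero positions: [6, 7, 10, 13, 16].
Sparsity = 5.

5


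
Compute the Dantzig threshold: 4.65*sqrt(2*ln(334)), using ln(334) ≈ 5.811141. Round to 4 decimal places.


ln(334) ≈ 5.811141.
2*ln(n) ≈ 11.622282.
sqrt(2*ln(n)) ≈ sqrt(11.622282) ≈ 3.409147.
threshold ≈ 4.65*3.409147 = 15.85253355 ≈ 15.8525.

15.8525


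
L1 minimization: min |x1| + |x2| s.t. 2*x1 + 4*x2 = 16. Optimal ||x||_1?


Axis intercepts:
  x1 = 8, x2 = 0: L1 = 8
  x1 = 0, x2 = 4: L1 = 4
x* = (0, 4)
||x*||_1 = 4.

4


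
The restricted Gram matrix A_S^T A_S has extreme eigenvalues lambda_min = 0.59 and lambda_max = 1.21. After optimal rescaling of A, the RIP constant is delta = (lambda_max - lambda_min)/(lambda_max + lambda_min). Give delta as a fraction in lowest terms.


lambda_max - lambda_min = 1.21 - 0.59 = 0.62.
lambda_max + lambda_min = 1.21 + 0.59 = 1.80.
delta = 0.62/1.80 = 62/180 = 31/90.

31/90


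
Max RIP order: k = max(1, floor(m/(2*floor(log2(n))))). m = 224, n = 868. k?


floor(log2(868)) = 9.
2*9 = 18.
m/(2*floor(log2(n))) = 224/18 ≈ 12.4444.
floor = 12.
k = max(1, 12) = 12.

12


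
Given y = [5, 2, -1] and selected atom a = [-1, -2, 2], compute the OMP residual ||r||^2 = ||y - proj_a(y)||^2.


a^T a = 9.
a^T y = -11.
coeff = -11/9 = -11/9.
||r||^2 = 149/9.

149/9


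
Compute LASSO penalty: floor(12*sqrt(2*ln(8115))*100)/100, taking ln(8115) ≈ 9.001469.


ln(8115) ≈ 9.001469.
2*ln(n) ≈ 18.002938.
sqrt(2*ln(n)) ≈ sqrt(18.002938) ≈ 4.242987.
lambda ≈ 12*4.242987 = 50.915844.
floor(lambda*100)/100 = 50.91.

50.91


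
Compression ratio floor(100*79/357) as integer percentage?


100*m/n = 100*79/357 ≈ 22.1289.
floor = 22.

22


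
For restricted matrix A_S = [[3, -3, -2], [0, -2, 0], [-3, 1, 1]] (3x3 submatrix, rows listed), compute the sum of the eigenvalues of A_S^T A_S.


Sum of eigenvalues of A_S^T A_S = trace(A_S^T A_S) = sum of squared column norms of A_S.
A_S^T A_S diagonal: [18, 14, 5].
trace = 18 + 14 + 5 = 37.

37


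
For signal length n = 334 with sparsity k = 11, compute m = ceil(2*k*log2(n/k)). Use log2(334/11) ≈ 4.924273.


log2(n/k) = log2(334/11) ≈ 4.924273.
2*k*log2(n/k) ≈ 2*11*4.924273 = 108.334006.
m = ceil(108.334006) = 109.

109


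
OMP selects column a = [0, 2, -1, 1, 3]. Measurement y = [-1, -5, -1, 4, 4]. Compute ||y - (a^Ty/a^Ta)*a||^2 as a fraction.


a^T a = 15.
a^T y = 7.
coeff = 7/15 = 7/15.
||r||^2 = 836/15.

836/15


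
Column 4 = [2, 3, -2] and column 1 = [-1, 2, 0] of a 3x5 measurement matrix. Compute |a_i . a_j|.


Inner product: 2*-1 + 3*2 + -2*0
Products: [-2, 6, 0]
Sum = 4.
|dot| = 4.

4


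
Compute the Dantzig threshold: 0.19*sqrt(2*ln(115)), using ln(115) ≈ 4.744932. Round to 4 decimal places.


ln(115) ≈ 4.744932.
2*ln(n) ≈ 9.489864.
sqrt(2*ln(n)) ≈ sqrt(9.489864) ≈ 3.080562.
threshold ≈ 0.19*3.080562 = 0.58530678 ≈ 0.5853.

0.5853


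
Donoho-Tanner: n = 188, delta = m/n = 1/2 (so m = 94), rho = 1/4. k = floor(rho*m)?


m = 1/2*188 = 94.
rho = 1/4.
rho*m = 1/4*94 = 23.5.
k = floor(23.5) = 23.

23


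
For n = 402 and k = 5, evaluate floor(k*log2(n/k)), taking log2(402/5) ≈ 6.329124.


log2(n/k) = log2(402/5) ≈ 6.329124.
k*log2(n/k) ≈ 5*6.329124 = 31.64562.
floor(31.64562) = 31.

31


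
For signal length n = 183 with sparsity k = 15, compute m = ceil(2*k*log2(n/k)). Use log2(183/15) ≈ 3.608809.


log2(n/k) = log2(183/15) ≈ 3.608809.
2*k*log2(n/k) ≈ 2*15*3.608809 = 108.26427.
m = ceil(108.26427) = 109.

109


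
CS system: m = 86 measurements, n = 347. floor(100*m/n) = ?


100*m/n = 100*86/347 ≈ 24.7839.
floor = 24.

24


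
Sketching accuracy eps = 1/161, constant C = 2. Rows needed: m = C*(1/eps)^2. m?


1/eps = 161.
(1/eps)^2 = 25921.
m = 2*25921 = 51842.

51842


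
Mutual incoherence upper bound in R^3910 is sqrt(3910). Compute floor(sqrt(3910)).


62^2 = 3844 <= 3910 < 3969 = 63^2, so 62 <= sqrt(3910) < 63.
floor(sqrt(3910)) = 62.

62


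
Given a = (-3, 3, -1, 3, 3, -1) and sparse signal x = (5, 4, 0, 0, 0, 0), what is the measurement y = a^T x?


Non-zero terms: ['-3*5', '3*4']
Products: [-15, 12]
y = sum = -3.

-3


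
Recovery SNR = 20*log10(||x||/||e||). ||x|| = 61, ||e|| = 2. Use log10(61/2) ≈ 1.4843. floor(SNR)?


||x||/||e|| = 61/2.
log10(61/2) ≈ 1.4843.
20*log10(||x||/||e||) ≈ 20*1.4843 = 29.686.
floor(29.686) = 29.

29


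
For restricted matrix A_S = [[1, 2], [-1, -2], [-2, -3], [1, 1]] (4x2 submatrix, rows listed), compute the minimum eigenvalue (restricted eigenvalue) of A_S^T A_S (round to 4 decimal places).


A_S^T A_S = [[7, 11], [11, 18]].
trace = 25.
det = 5.
disc = trace^2 - 4*det = 625 - 4*5 = 605.
sqrt(605) ≈ 24.596748.
lam_min = (25 - sqrt(605))/2 ≈ (25 - 24.596748)/2 = 0.201626 ≈ 0.2016.

0.2016


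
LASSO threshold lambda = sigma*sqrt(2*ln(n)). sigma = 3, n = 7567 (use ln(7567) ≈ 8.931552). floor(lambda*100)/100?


ln(7567) ≈ 8.931552.
2*ln(n) ≈ 17.863104.
sqrt(2*ln(n)) ≈ sqrt(17.863104) ≈ 4.226477.
lambda ≈ 3*4.226477 = 12.679431.
floor(lambda*100)/100 = 12.67.

12.67


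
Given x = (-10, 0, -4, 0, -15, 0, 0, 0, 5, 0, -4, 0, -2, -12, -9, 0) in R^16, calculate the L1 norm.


Non-zero entries: [(0, -10), (2, -4), (4, -15), (8, 5), (10, -4), (12, -2), (13, -12), (14, -9)]
Absolute values: [10, 4, 15, 5, 4, 2, 12, 9]
||x||_1 = sum = 61.

61


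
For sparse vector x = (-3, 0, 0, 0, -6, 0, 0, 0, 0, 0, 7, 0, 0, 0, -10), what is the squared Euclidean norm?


Non-zero entries: [(0, -3), (4, -6), (10, 7), (14, -10)]
Squares: [9, 36, 49, 100]
||x||_2^2 = sum = 194.

194


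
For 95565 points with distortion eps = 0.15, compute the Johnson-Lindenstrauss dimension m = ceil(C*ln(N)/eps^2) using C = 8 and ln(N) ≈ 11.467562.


ln(95565) ≈ 11.467562.
eps^2 = 0.15^2 = 0.0225.
C*ln(N)/eps^2 ≈ 8*11.467562/0.0225 ≈ 4077.3554.
m = ceil(4077.3554) = 4078.

4078


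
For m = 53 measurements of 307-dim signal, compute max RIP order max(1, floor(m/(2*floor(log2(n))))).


floor(log2(307)) = 8.
2*8 = 16.
m/(2*floor(log2(n))) = 53/16 ≈ 3.3125.
floor = 3.
k = max(1, 3) = 3.

3


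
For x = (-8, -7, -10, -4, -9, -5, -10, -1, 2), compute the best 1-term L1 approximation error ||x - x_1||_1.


Sorted |x_i| descending: [10, 10, 9, 8, 7, 5, 4, 2, 1]
Keep top 1: [10]
Tail entries: [10, 9, 8, 7, 5, 4, 2, 1]
L1 error = sum of tail = 46.

46


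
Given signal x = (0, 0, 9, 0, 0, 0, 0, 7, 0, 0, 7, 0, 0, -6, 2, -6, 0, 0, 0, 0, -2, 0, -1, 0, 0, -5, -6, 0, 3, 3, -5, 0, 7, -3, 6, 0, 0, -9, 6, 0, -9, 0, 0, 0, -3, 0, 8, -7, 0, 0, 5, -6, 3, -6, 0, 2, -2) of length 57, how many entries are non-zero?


Non-zero positions: [2, 7, 10, 13, 14, 15, 20, 22, 25, 26, 28, 29, 30, 32, 33, 34, 37, 38, 40, 44, 46, 47, 50, 51, 52, 53, 55, 56].
Sparsity = 28.

28


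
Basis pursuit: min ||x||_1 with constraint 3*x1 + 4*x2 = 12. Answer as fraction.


Axis intercepts:
  x1 = 4, x2 = 0: L1 = 4
  x1 = 0, x2 = 3: L1 = 3
x* = (0, 3)
||x*||_1 = 3.

3


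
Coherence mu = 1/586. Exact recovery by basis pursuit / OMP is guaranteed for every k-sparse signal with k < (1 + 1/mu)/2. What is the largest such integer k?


1/mu = 586.
1 + 1/mu = 587.
(1 + 1/mu)/2 = 293.5 is not an integer, so k_max = floor(293.5) = 293.

293
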